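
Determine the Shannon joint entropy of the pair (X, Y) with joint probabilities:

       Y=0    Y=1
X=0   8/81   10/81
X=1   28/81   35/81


H(X,Y) = -Σ p(x,y) log₂ p(x,y)
  p(0,0)=8/81: -0.0988 × log₂(0.0988) = 0.3299
  p(0,1)=10/81: -0.1235 × log₂(0.1235) = 0.3726
  p(1,0)=28/81: -0.3457 × log₂(0.3457) = 0.5298
  p(1,1)=35/81: -0.4321 × log₂(0.4321) = 0.5231
H(X,Y) = 1.7553 bits


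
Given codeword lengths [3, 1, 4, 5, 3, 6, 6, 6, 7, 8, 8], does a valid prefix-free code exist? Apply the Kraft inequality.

Kraft inequality: Σ 2^(-l_i) ≤ 1 for prefix-free code
Calculating: 2^(-3) + 2^(-1) + 2^(-4) + 2^(-5) + 2^(-3) + 2^(-6) + 2^(-6) + 2^(-6) + 2^(-7) + 2^(-8) + 2^(-8)
= 0.125 + 0.5 + 0.0625 + 0.03125 + 0.125 + 0.015625 + 0.015625 + 0.015625 + 0.0078125 + 0.00390625 + 0.00390625
= 0.9062
Since 0.9062 ≤ 1, prefix-free code exists


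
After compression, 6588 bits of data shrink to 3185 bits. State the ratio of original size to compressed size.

Compression ratio = Original / Compressed
= 6588 / 3185 = 2.07:1


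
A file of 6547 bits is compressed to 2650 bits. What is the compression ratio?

Compression ratio = Original / Compressed
= 6547 / 2650 = 2.47:1


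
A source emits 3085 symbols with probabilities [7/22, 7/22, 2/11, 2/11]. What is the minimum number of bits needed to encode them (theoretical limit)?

Entropy H = 1.9457 bits/symbol
Minimum bits = H × n = 1.9457 × 3085
= 6002.36 bits


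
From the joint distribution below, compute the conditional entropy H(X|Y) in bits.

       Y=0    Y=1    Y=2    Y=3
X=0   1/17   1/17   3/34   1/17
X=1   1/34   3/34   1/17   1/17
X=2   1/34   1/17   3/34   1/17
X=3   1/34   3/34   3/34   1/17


H(X|Y) = Σ_y p(y) H(X|Y=y)
  p(Y=0) = 5/34, H(X|Y=0) = 1.9219
  p(Y=1) = 5/17, H(X|Y=1) = 1.9710
  p(Y=2) = 11/34, H(X|Y=2) = 1.9808
  p(Y=3) = 4/17, H(X|Y=3) = 2.0000
H(X|Y) = 0.1471×1.9219 + 0.2941×1.9710 + 0.3235×1.9808 + 0.2353×2.0000 = 1.9738 bits


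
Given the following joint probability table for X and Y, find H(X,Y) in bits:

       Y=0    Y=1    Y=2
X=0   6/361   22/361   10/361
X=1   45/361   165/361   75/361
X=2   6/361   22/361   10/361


H(X,Y) = -Σ p(x,y) log₂ p(x,y)
  p(0,0)=6/361: -0.0166 × log₂(0.0166) = 0.0982
  p(0,1)=22/361: -0.0609 × log₂(0.0609) = 0.2460
  p(0,2)=10/361: -0.0277 × log₂(0.0277) = 0.1433
  p(1,0)=45/361: -0.1247 × log₂(0.1247) = 0.3745
  p(1,1)=165/361: -0.4571 × log₂(0.4571) = 0.5163
  p(1,2)=75/361: -0.2078 × log₂(0.2078) = 0.4710
  p(2,0)=6/361: -0.0166 × log₂(0.0166) = 0.0982
  p(2,1)=22/361: -0.0609 × log₂(0.0609) = 0.2460
  p(2,2)=10/361: -0.0277 × log₂(0.0277) = 0.1433
H(X,Y) = 2.3368 bits


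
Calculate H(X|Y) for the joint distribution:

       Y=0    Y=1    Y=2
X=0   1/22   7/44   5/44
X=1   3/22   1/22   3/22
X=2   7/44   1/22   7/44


H(X|Y) = Σ_y p(y) H(X|Y=y)
  p(Y=0) = 15/44, H(X|Y=0) = 1.4295
  p(Y=1) = 1/4, H(X|Y=1) = 1.3093
  p(Y=2) = 9/22, H(X|Y=2) = 1.5715
H(X|Y) = 0.3409×1.4295 + 0.2500×1.3093 + 0.4091×1.5715 = 1.4575 bits


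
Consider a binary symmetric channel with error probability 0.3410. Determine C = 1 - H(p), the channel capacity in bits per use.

For BSC with error probability p:
C = 1 - H(p) where H(p) is binary entropy
H(0.3410) = -0.3410 × log₂(0.3410) - 0.6590 × log₂(0.6590)
H(p) = 0.9258
C = 1 - 0.9258 = 0.0742 bits/use


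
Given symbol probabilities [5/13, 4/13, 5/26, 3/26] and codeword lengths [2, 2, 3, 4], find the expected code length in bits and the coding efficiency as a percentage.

Average length L = Σ p_i × l_i = 2.4231 bits
Entropy H = 1.8703 bits
Efficiency η = H/L × 100% = 77.19%


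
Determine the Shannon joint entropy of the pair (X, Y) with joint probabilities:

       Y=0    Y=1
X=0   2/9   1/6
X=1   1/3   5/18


H(X,Y) = -Σ p(x,y) log₂ p(x,y)
  p(0,0)=2/9: -0.2222 × log₂(0.2222) = 0.4822
  p(0,1)=1/6: -0.1667 × log₂(0.1667) = 0.4308
  p(1,0)=1/3: -0.3333 × log₂(0.3333) = 0.5283
  p(1,1)=5/18: -0.2778 × log₂(0.2778) = 0.5133
H(X,Y) = 1.9547 bits


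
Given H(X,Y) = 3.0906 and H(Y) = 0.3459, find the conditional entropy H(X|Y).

Chain rule: H(X,Y) = H(X|Y) + H(Y)
H(X|Y) = H(X,Y) - H(Y) = 3.0906 - 0.3459 = 2.7447 bits


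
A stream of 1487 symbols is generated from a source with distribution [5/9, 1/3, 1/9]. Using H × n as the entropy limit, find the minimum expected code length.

Entropy H = 1.3516 bits/symbol
Minimum bits = H × n = 1.3516 × 1487
= 2009.89 bits


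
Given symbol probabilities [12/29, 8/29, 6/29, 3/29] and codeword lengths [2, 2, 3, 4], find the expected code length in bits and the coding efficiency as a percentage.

Average length L = Σ p_i × l_i = 2.4138 bits
Entropy H = 1.8482 bits
Efficiency η = H/L × 100% = 76.57%


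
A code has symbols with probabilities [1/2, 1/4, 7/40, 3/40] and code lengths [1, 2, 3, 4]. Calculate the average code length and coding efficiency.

Average length L = Σ p_i × l_i = 1.8250 bits
Entropy H = 1.7203 bits
Efficiency η = H/L × 100% = 94.26%


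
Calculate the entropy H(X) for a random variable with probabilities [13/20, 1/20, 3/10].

H(X) = -Σ p(x) log₂ p(x)
  -13/20 × log₂(13/20) = 0.4040
  -1/20 × log₂(1/20) = 0.2161
  -3/10 × log₂(3/10) = 0.5211
H(X) = 1.1412 bits


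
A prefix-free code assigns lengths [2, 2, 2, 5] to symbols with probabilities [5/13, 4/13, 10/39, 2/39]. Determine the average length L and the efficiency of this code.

Average length L = Σ p_i × l_i = 2.1538 bits
Entropy H = 1.7766 bits
Efficiency η = H/L × 100% = 82.49%


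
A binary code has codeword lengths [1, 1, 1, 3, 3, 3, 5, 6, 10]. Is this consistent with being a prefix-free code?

Kraft inequality: Σ 2^(-l_i) ≤ 1 for prefix-free code
Calculating: 2^(-1) + 2^(-1) + 2^(-1) + 2^(-3) + 2^(-3) + 2^(-3) + 2^(-5) + 2^(-6) + 2^(-10)
= 0.5 + 0.5 + 0.5 + 0.125 + 0.125 + 0.125 + 0.03125 + 0.015625 + 0.0009765625
= 1.9229
Since 1.9229 > 1, prefix-free code does not exist


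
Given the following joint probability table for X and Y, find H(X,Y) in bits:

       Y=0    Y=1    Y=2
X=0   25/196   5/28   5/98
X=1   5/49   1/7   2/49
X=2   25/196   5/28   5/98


H(X,Y) = -Σ p(x,y) log₂ p(x,y)
  p(0,0)=25/196: -0.1276 × log₂(0.1276) = 0.3789
  p(0,1)=5/28: -0.1786 × log₂(0.1786) = 0.4438
  p(0,2)=5/98: -0.0510 × log₂(0.0510) = 0.2190
  p(1,0)=5/49: -0.1020 × log₂(0.1020) = 0.3360
  p(1,1)=1/7: -0.1429 × log₂(0.1429) = 0.4011
  p(1,2)=2/49: -0.0408 × log₂(0.0408) = 0.1884
  p(2,0)=25/196: -0.1276 × log₂(0.1276) = 0.3789
  p(2,1)=5/28: -0.1786 × log₂(0.1786) = 0.4438
  p(2,2)=5/98: -0.0510 × log₂(0.0510) = 0.2190
H(X,Y) = 3.0090 bits


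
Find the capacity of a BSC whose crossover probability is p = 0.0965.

For BSC with error probability p:
C = 1 - H(p) where H(p) is binary entropy
H(0.0965) = -0.0965 × log₂(0.0965) - 0.9035 × log₂(0.9035)
H(p) = 0.4578
C = 1 - 0.4578 = 0.5422 bits/use


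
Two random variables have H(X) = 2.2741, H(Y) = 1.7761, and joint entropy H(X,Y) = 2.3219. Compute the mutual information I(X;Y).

I(X;Y) = H(X) + H(Y) - H(X,Y)
I(X;Y) = 2.2741 + 1.7761 - 2.3219 = 1.7283 bits


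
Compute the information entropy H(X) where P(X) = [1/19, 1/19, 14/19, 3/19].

H(X) = -Σ p(x) log₂ p(x)
  -1/19 × log₂(1/19) = 0.2236
  -1/19 × log₂(1/19) = 0.2236
  -14/19 × log₂(14/19) = 0.3246
  -3/19 × log₂(3/19) = 0.4205
H(X) = 1.1923 bits


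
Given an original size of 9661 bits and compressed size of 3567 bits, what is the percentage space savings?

Space savings = (1 - Compressed/Original) × 100%
= (1 - 3567/9661) × 100%
= 63.08%


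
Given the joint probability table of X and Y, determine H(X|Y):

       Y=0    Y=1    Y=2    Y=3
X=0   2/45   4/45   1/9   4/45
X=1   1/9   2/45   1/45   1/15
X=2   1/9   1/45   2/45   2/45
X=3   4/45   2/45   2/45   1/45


H(X|Y) = Σ_y p(y) H(X|Y=y)
  p(Y=0) = 16/45, H(X|Y=0) = 1.9238
  p(Y=1) = 1/5, H(X|Y=1) = 1.8366
  p(Y=2) = 2/9, H(X|Y=2) = 1.7610
  p(Y=3) = 2/9, H(X|Y=3) = 1.8464
H(X|Y) = 0.3556×1.9238 + 0.2000×1.8366 + 0.2222×1.7610 + 0.2222×1.8464 = 1.8530 bits


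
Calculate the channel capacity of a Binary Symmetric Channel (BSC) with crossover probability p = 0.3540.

For BSC with error probability p:
C = 1 - H(p) where H(p) is binary entropy
H(0.3540) = -0.3540 × log₂(0.3540) - 0.6460 × log₂(0.6460)
H(p) = 0.9376
C = 1 - 0.9376 = 0.0624 bits/use


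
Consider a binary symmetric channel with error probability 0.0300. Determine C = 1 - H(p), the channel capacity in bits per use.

For BSC with error probability p:
C = 1 - H(p) where H(p) is binary entropy
H(0.0300) = -0.0300 × log₂(0.0300) - 0.9700 × log₂(0.9700)
H(p) = 0.1944
C = 1 - 0.1944 = 0.8056 bits/use


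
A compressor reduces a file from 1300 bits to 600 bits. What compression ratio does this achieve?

Compression ratio = Original / Compressed
= 1300 / 600 = 2.17:1


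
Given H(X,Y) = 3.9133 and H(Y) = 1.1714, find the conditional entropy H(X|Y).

Chain rule: H(X,Y) = H(X|Y) + H(Y)
H(X|Y) = H(X,Y) - H(Y) = 3.9133 - 1.1714 = 2.7419 bits


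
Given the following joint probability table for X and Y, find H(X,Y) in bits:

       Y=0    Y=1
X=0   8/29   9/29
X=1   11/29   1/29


H(X,Y) = -Σ p(x,y) log₂ p(x,y)
  p(0,0)=8/29: -0.2759 × log₂(0.2759) = 0.5125
  p(0,1)=9/29: -0.3103 × log₂(0.3103) = 0.5239
  p(1,0)=11/29: -0.3793 × log₂(0.3793) = 0.5305
  p(1,1)=1/29: -0.0345 × log₂(0.0345) = 0.1675
H(X,Y) = 1.7344 bits


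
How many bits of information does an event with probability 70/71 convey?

Information content I(x) = -log₂(p(x))
I = -log₂(70/71) = -log₂(0.9859)
I = 0.0205 bits


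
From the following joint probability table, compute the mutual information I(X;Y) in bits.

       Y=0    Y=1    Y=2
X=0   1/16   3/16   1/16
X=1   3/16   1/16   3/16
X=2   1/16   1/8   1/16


H(X) = 1.5462, H(Y) = 1.5794, H(X,Y) = 2.9835
I(X;Y) = H(X) + H(Y) - H(X,Y) = 0.1422 bits


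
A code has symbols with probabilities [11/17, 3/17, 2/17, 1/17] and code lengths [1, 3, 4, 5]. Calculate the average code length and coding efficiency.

Average length L = Σ p_i × l_i = 1.9412 bits
Entropy H = 1.4517 bits
Efficiency η = H/L × 100% = 74.78%


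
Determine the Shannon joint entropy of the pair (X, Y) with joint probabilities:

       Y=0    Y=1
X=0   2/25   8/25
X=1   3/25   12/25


H(X,Y) = -Σ p(x,y) log₂ p(x,y)
  p(0,0)=2/25: -0.0800 × log₂(0.0800) = 0.2915
  p(0,1)=8/25: -0.3200 × log₂(0.3200) = 0.5260
  p(1,0)=3/25: -0.1200 × log₂(0.1200) = 0.3671
  p(1,1)=12/25: -0.4800 × log₂(0.4800) = 0.5083
H(X,Y) = 1.6929 bits


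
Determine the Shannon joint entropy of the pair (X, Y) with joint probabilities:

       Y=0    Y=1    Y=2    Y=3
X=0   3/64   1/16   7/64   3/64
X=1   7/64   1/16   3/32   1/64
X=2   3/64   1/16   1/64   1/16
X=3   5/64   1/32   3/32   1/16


H(X,Y) = -Σ p(x,y) log₂ p(x,y)
  p(0,0)=3/64: -0.0469 × log₂(0.0469) = 0.2070
  p(0,1)=1/16: -0.0625 × log₂(0.0625) = 0.2500
  p(0,2)=7/64: -0.1094 × log₂(0.1094) = 0.3492
  p(0,3)=3/64: -0.0469 × log₂(0.0469) = 0.2070
  p(1,0)=7/64: -0.1094 × log₂(0.1094) = 0.3492
  p(1,1)=1/16: -0.0625 × log₂(0.0625) = 0.2500
  p(1,2)=3/32: -0.0938 × log₂(0.0938) = 0.3202
  p(1,3)=1/64: -0.0156 × log₂(0.0156) = 0.0938
  p(2,0)=3/64: -0.0469 × log₂(0.0469) = 0.2070
  p(2,1)=1/16: -0.0625 × log₂(0.0625) = 0.2500
  p(2,2)=1/64: -0.0156 × log₂(0.0156) = 0.0938
  p(2,3)=1/16: -0.0625 × log₂(0.0625) = 0.2500
  p(3,0)=5/64: -0.0781 × log₂(0.0781) = 0.2873
  p(3,1)=1/32: -0.0312 × log₂(0.0312) = 0.1562
  p(3,2)=3/32: -0.0938 × log₂(0.0938) = 0.3202
  p(3,3)=1/16: -0.0625 × log₂(0.0625) = 0.2500
H(X,Y) = 3.8407 bits


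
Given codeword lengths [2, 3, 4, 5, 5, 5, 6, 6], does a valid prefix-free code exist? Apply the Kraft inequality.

Kraft inequality: Σ 2^(-l_i) ≤ 1 for prefix-free code
Calculating: 2^(-2) + 2^(-3) + 2^(-4) + 2^(-5) + 2^(-5) + 2^(-5) + 2^(-6) + 2^(-6)
= 0.25 + 0.125 + 0.0625 + 0.03125 + 0.03125 + 0.03125 + 0.015625 + 0.015625
= 0.5625
Since 0.5625 ≤ 1, prefix-free code exists


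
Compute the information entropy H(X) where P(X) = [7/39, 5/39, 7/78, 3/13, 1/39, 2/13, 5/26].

H(X) = -Σ p(x) log₂ p(x)
  -7/39 × log₂(7/39) = 0.4448
  -5/39 × log₂(5/39) = 0.3799
  -7/78 × log₂(7/78) = 0.3121
  -3/13 × log₂(3/13) = 0.4882
  -1/39 × log₂(1/39) = 0.1355
  -2/13 × log₂(2/13) = 0.4155
  -5/26 × log₂(5/26) = 0.4574
H(X) = 2.6334 bits


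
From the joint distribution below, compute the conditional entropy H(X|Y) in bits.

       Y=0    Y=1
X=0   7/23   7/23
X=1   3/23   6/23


H(X|Y) = Σ_y p(y) H(X|Y=y)
  p(Y=0) = 10/23, H(X|Y=0) = 0.8813
  p(Y=1) = 13/23, H(X|Y=1) = 0.9957
H(X|Y) = 0.4348×0.8813 + 0.5652×0.9957 = 0.9460 bits


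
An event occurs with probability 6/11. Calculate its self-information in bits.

Information content I(x) = -log₂(p(x))
I = -log₂(6/11) = -log₂(0.5455)
I = 0.8745 bits


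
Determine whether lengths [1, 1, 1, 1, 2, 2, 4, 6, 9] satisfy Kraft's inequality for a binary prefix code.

Kraft inequality: Σ 2^(-l_i) ≤ 1 for prefix-free code
Calculating: 2^(-1) + 2^(-1) + 2^(-1) + 2^(-1) + 2^(-2) + 2^(-2) + 2^(-4) + 2^(-6) + 2^(-9)
= 0.5 + 0.5 + 0.5 + 0.5 + 0.25 + 0.25 + 0.0625 + 0.015625 + 0.001953125
= 2.5801
Since 2.5801 > 1, prefix-free code does not exist


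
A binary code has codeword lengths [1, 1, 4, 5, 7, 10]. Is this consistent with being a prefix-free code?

Kraft inequality: Σ 2^(-l_i) ≤ 1 for prefix-free code
Calculating: 2^(-1) + 2^(-1) + 2^(-4) + 2^(-5) + 2^(-7) + 2^(-10)
= 0.5 + 0.5 + 0.0625 + 0.03125 + 0.0078125 + 0.0009765625
= 1.1025
Since 1.1025 > 1, prefix-free code does not exist


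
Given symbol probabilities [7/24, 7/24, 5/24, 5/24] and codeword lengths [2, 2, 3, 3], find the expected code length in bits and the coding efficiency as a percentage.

Average length L = Σ p_i × l_i = 2.4167 bits
Entropy H = 1.9799 bits
Efficiency η = H/L × 100% = 81.93%


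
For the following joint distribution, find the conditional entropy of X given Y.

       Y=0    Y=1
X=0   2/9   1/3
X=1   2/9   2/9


H(X|Y) = Σ_y p(y) H(X|Y=y)
  p(Y=0) = 4/9, H(X|Y=0) = 1.0000
  p(Y=1) = 5/9, H(X|Y=1) = 0.9710
H(X|Y) = 0.4444×1.0000 + 0.5556×0.9710 = 0.9839 bits


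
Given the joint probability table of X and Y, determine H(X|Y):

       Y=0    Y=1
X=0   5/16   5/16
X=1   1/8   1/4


H(X|Y) = Σ_y p(y) H(X|Y=y)
  p(Y=0) = 7/16, H(X|Y=0) = 0.8631
  p(Y=1) = 9/16, H(X|Y=1) = 0.9911
H(X|Y) = 0.4375×0.8631 + 0.5625×0.9911 = 0.9351 bits


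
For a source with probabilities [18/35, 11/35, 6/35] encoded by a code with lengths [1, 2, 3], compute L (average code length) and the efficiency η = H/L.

Average length L = Σ p_i × l_i = 1.6571 bits
Entropy H = 1.4544 bits
Efficiency η = H/L × 100% = 87.76%


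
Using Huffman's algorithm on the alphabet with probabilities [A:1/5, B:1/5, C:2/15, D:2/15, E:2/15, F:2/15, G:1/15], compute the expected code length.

Huffman tree construction:
Combine smallest probabilities repeatedly
Resulting codes:
  A: 111 (length 3)
  B: 00 (length 2)
  C: 011 (length 3)
  D: 100 (length 3)
  E: 101 (length 3)
  F: 110 (length 3)
  G: 010 (length 3)
Average length = Σ p(s) × length(s) = 2.8000 bits


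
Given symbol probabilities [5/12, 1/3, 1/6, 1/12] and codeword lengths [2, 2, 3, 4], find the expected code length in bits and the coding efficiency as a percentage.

Average length L = Σ p_i × l_i = 2.3333 bits
Entropy H = 1.7842 bits
Efficiency η = H/L × 100% = 76.46%


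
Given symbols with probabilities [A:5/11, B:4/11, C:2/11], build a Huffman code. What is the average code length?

Huffman tree construction:
Combine smallest probabilities repeatedly
Resulting codes:
  A: 0 (length 1)
  B: 11 (length 2)
  C: 10 (length 2)
Average length = Σ p(s) × length(s) = 1.5455 bits


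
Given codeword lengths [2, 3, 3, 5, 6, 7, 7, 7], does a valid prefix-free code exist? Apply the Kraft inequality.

Kraft inequality: Σ 2^(-l_i) ≤ 1 for prefix-free code
Calculating: 2^(-2) + 2^(-3) + 2^(-3) + 2^(-5) + 2^(-6) + 2^(-7) + 2^(-7) + 2^(-7)
= 0.25 + 0.125 + 0.125 + 0.03125 + 0.015625 + 0.0078125 + 0.0078125 + 0.0078125
= 0.5703
Since 0.5703 ≤ 1, prefix-free code exists


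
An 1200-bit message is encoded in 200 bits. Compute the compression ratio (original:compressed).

Compression ratio = Original / Compressed
= 1200 / 200 = 6.00:1


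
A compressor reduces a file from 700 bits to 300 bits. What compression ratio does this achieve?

Compression ratio = Original / Compressed
= 700 / 300 = 2.33:1


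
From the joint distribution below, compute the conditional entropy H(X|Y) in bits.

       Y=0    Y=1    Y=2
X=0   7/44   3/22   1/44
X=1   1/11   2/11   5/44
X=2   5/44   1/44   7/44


H(X|Y) = Σ_y p(y) H(X|Y=y)
  p(Y=0) = 4/11, H(X|Y=0) = 1.5462
  p(Y=1) = 15/44, H(X|Y=1) = 1.2729
  p(Y=2) = 13/44, H(X|Y=2) = 1.2957
H(X|Y) = 0.3636×1.5462 + 0.3409×1.2729 + 0.2955×1.2957 = 1.3790 bits


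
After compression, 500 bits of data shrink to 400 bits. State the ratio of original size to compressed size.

Compression ratio = Original / Compressed
= 500 / 400 = 1.25:1


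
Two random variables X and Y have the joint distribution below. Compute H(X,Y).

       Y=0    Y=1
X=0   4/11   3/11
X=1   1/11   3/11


H(X,Y) = -Σ p(x,y) log₂ p(x,y)
  p(0,0)=4/11: -0.3636 × log₂(0.3636) = 0.5307
  p(0,1)=3/11: -0.2727 × log₂(0.2727) = 0.5112
  p(1,0)=1/11: -0.0909 × log₂(0.0909) = 0.3145
  p(1,1)=3/11: -0.2727 × log₂(0.2727) = 0.5112
H(X,Y) = 1.8676 bits


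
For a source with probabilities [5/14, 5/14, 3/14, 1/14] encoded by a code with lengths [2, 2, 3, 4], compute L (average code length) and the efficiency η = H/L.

Average length L = Σ p_i × l_i = 2.3571 bits
Entropy H = 1.8092 bits
Efficiency η = H/L × 100% = 76.75%


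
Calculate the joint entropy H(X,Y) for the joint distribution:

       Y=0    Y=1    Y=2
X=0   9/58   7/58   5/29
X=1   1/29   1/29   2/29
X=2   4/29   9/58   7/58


H(X,Y) = -Σ p(x,y) log₂ p(x,y)
  p(0,0)=9/58: -0.1552 × log₂(0.1552) = 0.4171
  p(0,1)=7/58: -0.1207 × log₂(0.1207) = 0.3682
  p(0,2)=5/29: -0.1724 × log₂(0.1724) = 0.4373
  p(1,0)=1/29: -0.0345 × log₂(0.0345) = 0.1675
  p(1,1)=1/29: -0.0345 × log₂(0.0345) = 0.1675
  p(1,2)=2/29: -0.0690 × log₂(0.0690) = 0.2661
  p(2,0)=4/29: -0.1379 × log₂(0.1379) = 0.3942
  p(2,1)=9/58: -0.1552 × log₂(0.1552) = 0.4171
  p(2,2)=7/58: -0.1207 × log₂(0.1207) = 0.3682
H(X,Y) = 3.0031 bits


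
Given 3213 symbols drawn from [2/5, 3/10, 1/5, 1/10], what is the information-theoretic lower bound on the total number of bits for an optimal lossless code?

Entropy H = 1.8464 bits/symbol
Minimum bits = H × n = 1.8464 × 3213
= 5932.61 bits


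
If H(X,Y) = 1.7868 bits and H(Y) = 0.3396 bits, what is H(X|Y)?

Chain rule: H(X,Y) = H(X|Y) + H(Y)
H(X|Y) = H(X,Y) - H(Y) = 1.7868 - 0.3396 = 1.4472 bits


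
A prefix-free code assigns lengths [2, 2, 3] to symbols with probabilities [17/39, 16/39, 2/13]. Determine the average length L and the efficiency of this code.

Average length L = Σ p_i × l_i = 2.1538 bits
Entropy H = 1.4650 bits
Efficiency η = H/L × 100% = 68.02%


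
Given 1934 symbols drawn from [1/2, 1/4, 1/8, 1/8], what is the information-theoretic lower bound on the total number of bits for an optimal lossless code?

Entropy H = 1.7500 bits/symbol
Minimum bits = H × n = 1.7500 × 1934
= 3384.50 bits


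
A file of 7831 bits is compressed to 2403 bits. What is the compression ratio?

Compression ratio = Original / Compressed
= 7831 / 2403 = 3.26:1


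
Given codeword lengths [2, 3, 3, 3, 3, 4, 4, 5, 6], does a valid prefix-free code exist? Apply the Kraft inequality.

Kraft inequality: Σ 2^(-l_i) ≤ 1 for prefix-free code
Calculating: 2^(-2) + 2^(-3) + 2^(-3) + 2^(-3) + 2^(-3) + 2^(-4) + 2^(-4) + 2^(-5) + 2^(-6)
= 0.25 + 0.125 + 0.125 + 0.125 + 0.125 + 0.0625 + 0.0625 + 0.03125 + 0.015625
= 0.9219
Since 0.9219 ≤ 1, prefix-free code exists


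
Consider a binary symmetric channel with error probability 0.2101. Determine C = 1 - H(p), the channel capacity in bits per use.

For BSC with error probability p:
C = 1 - H(p) where H(p) is binary entropy
H(0.2101) = -0.2101 × log₂(0.2101) - 0.7899 × log₂(0.7899)
H(p) = 0.7417
C = 1 - 0.7417 = 0.2583 bits/use


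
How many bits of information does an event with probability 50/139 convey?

Information content I(x) = -log₂(p(x))
I = -log₂(50/139) = -log₂(0.3597)
I = 1.4751 bits


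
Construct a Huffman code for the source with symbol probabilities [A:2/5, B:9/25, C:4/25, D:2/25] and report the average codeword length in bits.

Huffman tree construction:
Combine smallest probabilities repeatedly
Resulting codes:
  A: 0 (length 1)
  B: 11 (length 2)
  C: 101 (length 3)
  D: 100 (length 3)
Average length = Σ p(s) × length(s) = 1.8400 bits


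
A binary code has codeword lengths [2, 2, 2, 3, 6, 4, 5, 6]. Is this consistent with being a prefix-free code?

Kraft inequality: Σ 2^(-l_i) ≤ 1 for prefix-free code
Calculating: 2^(-2) + 2^(-2) + 2^(-2) + 2^(-3) + 2^(-6) + 2^(-4) + 2^(-5) + 2^(-6)
= 0.25 + 0.25 + 0.25 + 0.125 + 0.015625 + 0.0625 + 0.03125 + 0.015625
= 1.0000
Since 1.0000 ≤ 1, prefix-free code exists


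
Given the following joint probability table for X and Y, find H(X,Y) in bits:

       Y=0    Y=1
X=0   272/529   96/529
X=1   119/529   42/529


H(X,Y) = -Σ p(x,y) log₂ p(x,y)
  p(0,0)=272/529: -0.5142 × log₂(0.5142) = 0.4934
  p(0,1)=96/529: -0.1815 × log₂(0.1815) = 0.4468
  p(1,0)=119/529: -0.2250 × log₂(0.2250) = 0.4842
  p(1,1)=42/529: -0.0794 × log₂(0.0794) = 0.2902
H(X,Y) = 1.7146 bits


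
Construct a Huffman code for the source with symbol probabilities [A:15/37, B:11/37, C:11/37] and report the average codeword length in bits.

Huffman tree construction:
Combine smallest probabilities repeatedly
Resulting codes:
  A: 0 (length 1)
  B: 10 (length 2)
  C: 11 (length 2)
Average length = Σ p(s) × length(s) = 1.5946 bits


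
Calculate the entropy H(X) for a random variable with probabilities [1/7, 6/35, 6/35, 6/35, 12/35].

H(X) = -Σ p(x) log₂ p(x)
  -1/7 × log₂(1/7) = 0.4011
  -6/35 × log₂(6/35) = 0.4362
  -6/35 × log₂(6/35) = 0.4362
  -6/35 × log₂(6/35) = 0.4362
  -12/35 × log₂(12/35) = 0.5295
H(X) = 2.2390 bits


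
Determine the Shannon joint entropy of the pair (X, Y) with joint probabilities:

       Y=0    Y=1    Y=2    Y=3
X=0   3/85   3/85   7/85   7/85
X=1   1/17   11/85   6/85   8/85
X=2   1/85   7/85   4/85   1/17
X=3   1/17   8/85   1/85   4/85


H(X,Y) = -Σ p(x,y) log₂ p(x,y)
  p(0,0)=3/85: -0.0353 × log₂(0.0353) = 0.1703
  p(0,1)=3/85: -0.0353 × log₂(0.0353) = 0.1703
  p(0,2)=7/85: -0.0824 × log₂(0.0824) = 0.2966
  p(0,3)=7/85: -0.0824 × log₂(0.0824) = 0.2966
  p(1,0)=1/17: -0.0588 × log₂(0.0588) = 0.2404
  p(1,1)=11/85: -0.1294 × log₂(0.1294) = 0.3818
  p(1,2)=6/85: -0.0706 × log₂(0.0706) = 0.2700
  p(1,3)=8/85: -0.0941 × log₂(0.0941) = 0.3209
  p(2,0)=1/85: -0.0118 × log₂(0.0118) = 0.0754
  p(2,1)=7/85: -0.0824 × log₂(0.0824) = 0.2966
  p(2,2)=4/85: -0.0471 × log₂(0.0471) = 0.2075
  p(2,3)=1/17: -0.0588 × log₂(0.0588) = 0.2404
  p(3,0)=1/17: -0.0588 × log₂(0.0588) = 0.2404
  p(3,1)=8/85: -0.0941 × log₂(0.0941) = 0.3209
  p(3,2)=1/85: -0.0118 × log₂(0.0118) = 0.0754
  p(3,3)=4/85: -0.0471 × log₂(0.0471) = 0.2075
H(X,Y) = 3.8111 bits


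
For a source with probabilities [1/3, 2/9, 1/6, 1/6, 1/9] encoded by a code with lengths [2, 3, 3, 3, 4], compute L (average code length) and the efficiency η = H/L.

Average length L = Σ p_i × l_i = 2.7778 bits
Entropy H = 2.2244 bits
Efficiency η = H/L × 100% = 80.08%


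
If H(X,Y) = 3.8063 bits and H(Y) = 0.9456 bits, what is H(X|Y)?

Chain rule: H(X,Y) = H(X|Y) + H(Y)
H(X|Y) = H(X,Y) - H(Y) = 3.8063 - 0.9456 = 2.8607 bits


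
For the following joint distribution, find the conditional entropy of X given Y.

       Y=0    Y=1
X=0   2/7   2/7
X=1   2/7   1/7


H(X|Y) = Σ_y p(y) H(X|Y=y)
  p(Y=0) = 4/7, H(X|Y=0) = 1.0000
  p(Y=1) = 3/7, H(X|Y=1) = 0.9183
H(X|Y) = 0.5714×1.0000 + 0.4286×0.9183 = 0.9650 bits


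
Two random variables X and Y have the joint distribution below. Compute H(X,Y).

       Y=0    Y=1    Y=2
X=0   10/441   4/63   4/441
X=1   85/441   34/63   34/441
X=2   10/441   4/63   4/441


H(X,Y) = -Σ p(x,y) log₂ p(x,y)
  p(0,0)=10/441: -0.0227 × log₂(0.0227) = 0.1239
  p(0,1)=4/63: -0.0635 × log₂(0.0635) = 0.2525
  p(0,2)=4/441: -0.0091 × log₂(0.0091) = 0.0615
  p(1,0)=85/441: -0.1927 × log₂(0.1927) = 0.4578
  p(1,1)=34/63: -0.5397 × log₂(0.5397) = 0.4802
  p(1,2)=34/441: -0.0771 × log₂(0.0771) = 0.2850
  p(2,0)=10/441: -0.0227 × log₂(0.0227) = 0.1239
  p(2,1)=4/63: -0.0635 × log₂(0.0635) = 0.2525
  p(2,2)=4/441: -0.0091 × log₂(0.0091) = 0.0615
H(X,Y) = 2.0989 bits


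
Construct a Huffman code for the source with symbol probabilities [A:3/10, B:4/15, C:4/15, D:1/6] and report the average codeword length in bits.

Huffman tree construction:
Combine smallest probabilities repeatedly
Resulting codes:
  A: 11 (length 2)
  B: 01 (length 2)
  C: 10 (length 2)
  D: 00 (length 2)
Average length = Σ p(s) × length(s) = 2.0000 bits


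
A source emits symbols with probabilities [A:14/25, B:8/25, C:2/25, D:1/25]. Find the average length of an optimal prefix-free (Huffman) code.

Huffman tree construction:
Combine smallest probabilities repeatedly
Resulting codes:
  A: 1 (length 1)
  B: 01 (length 2)
  C: 001 (length 3)
  D: 000 (length 3)
Average length = Σ p(s) × length(s) = 1.5600 bits


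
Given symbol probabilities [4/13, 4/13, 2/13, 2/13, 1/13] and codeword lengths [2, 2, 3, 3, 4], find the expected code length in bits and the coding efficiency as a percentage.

Average length L = Σ p_i × l_i = 2.4615 bits
Entropy H = 2.1620 bits
Efficiency η = H/L × 100% = 87.83%


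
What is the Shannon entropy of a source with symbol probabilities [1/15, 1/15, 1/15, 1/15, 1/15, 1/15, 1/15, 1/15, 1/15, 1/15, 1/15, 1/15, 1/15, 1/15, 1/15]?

H(X) = -Σ p(x) log₂ p(x)
  -1/15 × log₂(1/15) = 0.2605
  -1/15 × log₂(1/15) = 0.2605
  -1/15 × log₂(1/15) = 0.2605
  -1/15 × log₂(1/15) = 0.2605
  -1/15 × log₂(1/15) = 0.2605
  -1/15 × log₂(1/15) = 0.2605
  -1/15 × log₂(1/15) = 0.2605
  -1/15 × log₂(1/15) = 0.2605
  -1/15 × log₂(1/15) = 0.2605
  -1/15 × log₂(1/15) = 0.2605
  -1/15 × log₂(1/15) = 0.2605
  -1/15 × log₂(1/15) = 0.2605
  -1/15 × log₂(1/15) = 0.2605
  -1/15 × log₂(1/15) = 0.2605
  -1/15 × log₂(1/15) = 0.2605
H(X) = 3.9069 bits


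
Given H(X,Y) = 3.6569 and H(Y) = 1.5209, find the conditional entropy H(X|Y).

Chain rule: H(X,Y) = H(X|Y) + H(Y)
H(X|Y) = H(X,Y) - H(Y) = 3.6569 - 1.5209 = 2.136 bits


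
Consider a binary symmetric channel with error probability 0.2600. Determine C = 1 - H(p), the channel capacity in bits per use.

For BSC with error probability p:
C = 1 - H(p) where H(p) is binary entropy
H(0.2600) = -0.2600 × log₂(0.2600) - 0.7400 × log₂(0.7400)
H(p) = 0.8267
C = 1 - 0.8267 = 0.1733 bits/use


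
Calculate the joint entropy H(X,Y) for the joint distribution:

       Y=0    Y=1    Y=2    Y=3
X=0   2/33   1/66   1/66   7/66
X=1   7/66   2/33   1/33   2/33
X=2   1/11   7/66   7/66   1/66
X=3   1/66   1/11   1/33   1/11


H(X,Y) = -Σ p(x,y) log₂ p(x,y)
  p(0,0)=2/33: -0.0606 × log₂(0.0606) = 0.2451
  p(0,1)=1/66: -0.0152 × log₂(0.0152) = 0.0916
  p(0,2)=1/66: -0.0152 × log₂(0.0152) = 0.0916
  p(0,3)=7/66: -0.1061 × log₂(0.1061) = 0.3433
  p(1,0)=7/66: -0.1061 × log₂(0.1061) = 0.3433
  p(1,1)=2/33: -0.0606 × log₂(0.0606) = 0.2451
  p(1,2)=1/33: -0.0303 × log₂(0.0303) = 0.1529
  p(1,3)=2/33: -0.0606 × log₂(0.0606) = 0.2451
  p(2,0)=1/11: -0.0909 × log₂(0.0909) = 0.3145
  p(2,1)=7/66: -0.1061 × log₂(0.1061) = 0.3433
  p(2,2)=7/66: -0.1061 × log₂(0.1061) = 0.3433
  p(2,3)=1/66: -0.0152 × log₂(0.0152) = 0.0916
  p(3,0)=1/66: -0.0152 × log₂(0.0152) = 0.0916
  p(3,1)=1/11: -0.0909 × log₂(0.0909) = 0.3145
  p(3,2)=1/33: -0.0303 × log₂(0.0303) = 0.1529
  p(3,3)=1/11: -0.0909 × log₂(0.0909) = 0.3145
H(X,Y) = 3.7242 bits


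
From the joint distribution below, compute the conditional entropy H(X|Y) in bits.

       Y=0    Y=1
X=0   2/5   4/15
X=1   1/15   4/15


H(X|Y) = Σ_y p(y) H(X|Y=y)
  p(Y=0) = 7/15, H(X|Y=0) = 0.5917
  p(Y=1) = 8/15, H(X|Y=1) = 1.0000
H(X|Y) = 0.4667×0.5917 + 0.5333×1.0000 = 0.8094 bits


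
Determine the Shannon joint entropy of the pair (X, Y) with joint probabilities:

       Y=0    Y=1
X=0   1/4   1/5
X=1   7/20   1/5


H(X,Y) = -Σ p(x,y) log₂ p(x,y)
  p(0,0)=1/4: -0.2500 × log₂(0.2500) = 0.5000
  p(0,1)=1/5: -0.2000 × log₂(0.2000) = 0.4644
  p(1,0)=7/20: -0.3500 × log₂(0.3500) = 0.5301
  p(1,1)=1/5: -0.2000 × log₂(0.2000) = 0.4644
H(X,Y) = 1.9589 bits


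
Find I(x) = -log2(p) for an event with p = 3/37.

Information content I(x) = -log₂(p(x))
I = -log₂(3/37) = -log₂(0.0811)
I = 3.6245 bits


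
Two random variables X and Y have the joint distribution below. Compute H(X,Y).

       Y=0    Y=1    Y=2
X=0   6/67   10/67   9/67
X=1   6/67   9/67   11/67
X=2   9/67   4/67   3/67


H(X,Y) = -Σ p(x,y) log₂ p(x,y)
  p(0,0)=6/67: -0.0896 × log₂(0.0896) = 0.3117
  p(0,1)=10/67: -0.1493 × log₂(0.1493) = 0.4096
  p(0,2)=9/67: -0.1343 × log₂(0.1343) = 0.3890
  p(1,0)=6/67: -0.0896 × log₂(0.0896) = 0.3117
  p(1,1)=9/67: -0.1343 × log₂(0.1343) = 0.3890
  p(1,2)=11/67: -0.1642 × log₂(0.1642) = 0.4280
  p(2,0)=9/67: -0.1343 × log₂(0.1343) = 0.3890
  p(2,1)=4/67: -0.0597 × log₂(0.0597) = 0.2428
  p(2,2)=3/67: -0.0448 × log₂(0.0448) = 0.2006
H(X,Y) = 3.0715 bits


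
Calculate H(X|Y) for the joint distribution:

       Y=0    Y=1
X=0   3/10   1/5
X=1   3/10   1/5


H(X|Y) = Σ_y p(y) H(X|Y=y)
  p(Y=0) = 3/5, H(X|Y=0) = 1.0000
  p(Y=1) = 2/5, H(X|Y=1) = 1.0000
H(X|Y) = 0.6000×1.0000 + 0.4000×1.0000 = 1.0000 bits


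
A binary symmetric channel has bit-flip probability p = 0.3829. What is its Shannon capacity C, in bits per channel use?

For BSC with error probability p:
C = 1 - H(p) where H(p) is binary entropy
H(0.3829) = -0.3829 × log₂(0.3829) - 0.6171 × log₂(0.6171)
H(p) = 0.9601
C = 1 - 0.9601 = 0.0399 bits/use


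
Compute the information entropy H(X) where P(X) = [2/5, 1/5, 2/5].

H(X) = -Σ p(x) log₂ p(x)
  -2/5 × log₂(2/5) = 0.5288
  -1/5 × log₂(1/5) = 0.4644
  -2/5 × log₂(2/5) = 0.5288
H(X) = 1.5219 bits


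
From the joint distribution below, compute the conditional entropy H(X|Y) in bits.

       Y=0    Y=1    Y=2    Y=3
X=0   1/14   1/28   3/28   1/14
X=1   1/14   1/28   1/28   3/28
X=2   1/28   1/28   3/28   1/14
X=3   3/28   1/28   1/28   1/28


H(X|Y) = Σ_y p(y) H(X|Y=y)
  p(Y=0) = 2/7, H(X|Y=0) = 1.9056
  p(Y=1) = 1/7, H(X|Y=1) = 2.0000
  p(Y=2) = 2/7, H(X|Y=2) = 1.8113
  p(Y=3) = 2/7, H(X|Y=3) = 1.9056
H(X|Y) = 0.2857×1.9056 + 0.1429×2.0000 + 0.2857×1.8113 + 0.2857×1.9056 = 1.8922 bits


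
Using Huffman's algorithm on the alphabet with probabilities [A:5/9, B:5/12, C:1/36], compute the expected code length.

Huffman tree construction:
Combine smallest probabilities repeatedly
Resulting codes:
  A: 1 (length 1)
  B: 01 (length 2)
  C: 00 (length 2)
Average length = Σ p(s) × length(s) = 1.4444 bits


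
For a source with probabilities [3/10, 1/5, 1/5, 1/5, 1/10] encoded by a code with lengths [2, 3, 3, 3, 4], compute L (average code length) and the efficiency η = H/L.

Average length L = Σ p_i × l_i = 2.8000 bits
Entropy H = 2.2464 bits
Efficiency η = H/L × 100% = 80.23%


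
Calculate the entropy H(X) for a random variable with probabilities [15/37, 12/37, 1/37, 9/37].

H(X) = -Σ p(x) log₂ p(x)
  -15/37 × log₂(15/37) = 0.5281
  -12/37 × log₂(12/37) = 0.5269
  -1/37 × log₂(1/37) = 0.1408
  -9/37 × log₂(9/37) = 0.4961
H(X) = 1.6918 bits


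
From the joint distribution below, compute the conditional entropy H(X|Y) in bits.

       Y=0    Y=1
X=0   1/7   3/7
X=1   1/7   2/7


H(X|Y) = Σ_y p(y) H(X|Y=y)
  p(Y=0) = 2/7, H(X|Y=0) = 1.0000
  p(Y=1) = 5/7, H(X|Y=1) = 0.9710
H(X|Y) = 0.2857×1.0000 + 0.7143×0.9710 = 0.9793 bits


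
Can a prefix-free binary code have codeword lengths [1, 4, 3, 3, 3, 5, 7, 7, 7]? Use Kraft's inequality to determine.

Kraft inequality: Σ 2^(-l_i) ≤ 1 for prefix-free code
Calculating: 2^(-1) + 2^(-4) + 2^(-3) + 2^(-3) + 2^(-3) + 2^(-5) + 2^(-7) + 2^(-7) + 2^(-7)
= 0.5 + 0.0625 + 0.125 + 0.125 + 0.125 + 0.03125 + 0.0078125 + 0.0078125 + 0.0078125
= 0.9922
Since 0.9922 ≤ 1, prefix-free code exists


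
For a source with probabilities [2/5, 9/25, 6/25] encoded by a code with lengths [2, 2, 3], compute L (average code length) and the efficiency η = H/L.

Average length L = Σ p_i × l_i = 2.2400 bits
Entropy H = 1.5535 bits
Efficiency η = H/L × 100% = 69.35%


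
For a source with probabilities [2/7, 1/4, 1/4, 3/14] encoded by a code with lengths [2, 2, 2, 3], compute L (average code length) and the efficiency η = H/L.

Average length L = Σ p_i × l_i = 2.2143 bits
Entropy H = 1.9926 bits
Efficiency η = H/L × 100% = 89.99%


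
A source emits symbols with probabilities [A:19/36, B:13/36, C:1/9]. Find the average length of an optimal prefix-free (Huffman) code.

Huffman tree construction:
Combine smallest probabilities repeatedly
Resulting codes:
  A: 1 (length 1)
  B: 01 (length 2)
  C: 00 (length 2)
Average length = Σ p(s) × length(s) = 1.4722 bits


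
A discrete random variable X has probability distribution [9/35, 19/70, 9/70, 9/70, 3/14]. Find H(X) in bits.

H(X) = -Σ p(x) log₂ p(x)
  -9/35 × log₂(9/35) = 0.5038
  -19/70 × log₂(19/70) = 0.5107
  -9/70 × log₂(9/70) = 0.3805
  -9/70 × log₂(9/70) = 0.3805
  -3/14 × log₂(3/14) = 0.4762
H(X) = 2.2517 bits


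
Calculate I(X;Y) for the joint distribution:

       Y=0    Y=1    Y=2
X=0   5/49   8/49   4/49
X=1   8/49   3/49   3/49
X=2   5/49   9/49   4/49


H(X) = 1.5770, H(Y) = 1.5422, H(X,Y) = 3.0584
I(X;Y) = H(X) + H(Y) - H(X,Y) = 0.0608 bits


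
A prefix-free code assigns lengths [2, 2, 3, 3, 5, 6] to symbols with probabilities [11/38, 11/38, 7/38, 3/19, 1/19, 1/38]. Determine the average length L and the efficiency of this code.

Average length L = Σ p_i × l_i = 2.6053 bits
Entropy H = 2.2672 bits
Efficiency η = H/L × 100% = 87.02%


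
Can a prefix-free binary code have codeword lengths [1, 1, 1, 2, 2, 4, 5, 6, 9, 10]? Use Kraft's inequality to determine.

Kraft inequality: Σ 2^(-l_i) ≤ 1 for prefix-free code
Calculating: 2^(-1) + 2^(-1) + 2^(-1) + 2^(-2) + 2^(-2) + 2^(-4) + 2^(-5) + 2^(-6) + 2^(-9) + 2^(-10)
= 0.5 + 0.5 + 0.5 + 0.25 + 0.25 + 0.0625 + 0.03125 + 0.015625 + 0.001953125 + 0.0009765625
= 2.1123
Since 2.1123 > 1, prefix-free code does not exist


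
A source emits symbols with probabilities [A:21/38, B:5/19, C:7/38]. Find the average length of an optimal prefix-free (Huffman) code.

Huffman tree construction:
Combine smallest probabilities repeatedly
Resulting codes:
  A: 1 (length 1)
  B: 01 (length 2)
  C: 00 (length 2)
Average length = Σ p(s) × length(s) = 1.4474 bits


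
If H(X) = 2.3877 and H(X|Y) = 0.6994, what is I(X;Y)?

I(X;Y) = H(X) - H(X|Y)
I(X;Y) = 2.3877 - 0.6994 = 1.6883 bits


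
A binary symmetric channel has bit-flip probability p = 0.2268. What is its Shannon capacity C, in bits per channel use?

For BSC with error probability p:
C = 1 - H(p) where H(p) is binary entropy
H(0.2268) = -0.2268 × log₂(0.2268) - 0.7732 × log₂(0.7732)
H(p) = 0.7724
C = 1 - 0.7724 = 0.2276 bits/use


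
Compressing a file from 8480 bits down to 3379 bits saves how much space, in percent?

Space savings = (1 - Compressed/Original) × 100%
= (1 - 3379/8480) × 100%
= 60.15%


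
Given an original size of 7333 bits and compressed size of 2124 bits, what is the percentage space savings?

Space savings = (1 - Compressed/Original) × 100%
= (1 - 2124/7333) × 100%
= 71.04%


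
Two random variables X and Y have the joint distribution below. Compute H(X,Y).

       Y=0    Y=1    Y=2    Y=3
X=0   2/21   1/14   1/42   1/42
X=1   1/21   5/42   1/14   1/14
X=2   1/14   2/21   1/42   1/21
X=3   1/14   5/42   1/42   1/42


H(X,Y) = -Σ p(x,y) log₂ p(x,y)
  p(0,0)=2/21: -0.0952 × log₂(0.0952) = 0.3231
  p(0,1)=1/14: -0.0714 × log₂(0.0714) = 0.2720
  p(0,2)=1/42: -0.0238 × log₂(0.0238) = 0.1284
  p(0,3)=1/42: -0.0238 × log₂(0.0238) = 0.1284
  p(1,0)=1/21: -0.0476 × log₂(0.0476) = 0.2092
  p(1,1)=5/42: -0.1190 × log₂(0.1190) = 0.3655
  p(1,2)=1/14: -0.0714 × log₂(0.0714) = 0.2720
  p(1,3)=1/14: -0.0714 × log₂(0.0714) = 0.2720
  p(2,0)=1/14: -0.0714 × log₂(0.0714) = 0.2720
  p(2,1)=2/21: -0.0952 × log₂(0.0952) = 0.3231
  p(2,2)=1/42: -0.0238 × log₂(0.0238) = 0.1284
  p(2,3)=1/21: -0.0476 × log₂(0.0476) = 0.2092
  p(3,0)=1/14: -0.0714 × log₂(0.0714) = 0.2720
  p(3,1)=5/42: -0.1190 × log₂(0.1190) = 0.3655
  p(3,2)=1/42: -0.0238 × log₂(0.0238) = 0.1284
  p(3,3)=1/42: -0.0238 × log₂(0.0238) = 0.1284
H(X,Y) = 3.7972 bits


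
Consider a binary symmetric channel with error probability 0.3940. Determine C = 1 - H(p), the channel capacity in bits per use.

For BSC with error probability p:
C = 1 - H(p) where H(p) is binary entropy
H(0.3940) = -0.3940 × log₂(0.3940) - 0.6060 × log₂(0.6060)
H(p) = 0.9673
C = 1 - 0.9673 = 0.0327 bits/use


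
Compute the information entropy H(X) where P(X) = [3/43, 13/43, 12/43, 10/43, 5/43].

H(X) = -Σ p(x) log₂ p(x)
  -3/43 × log₂(3/43) = 0.2680
  -13/43 × log₂(13/43) = 0.5218
  -12/43 × log₂(12/43) = 0.5139
  -10/43 × log₂(10/43) = 0.4894
  -5/43 × log₂(5/43) = 0.3610
H(X) = 2.1540 bits


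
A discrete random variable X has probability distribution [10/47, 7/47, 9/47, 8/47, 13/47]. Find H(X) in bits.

H(X) = -Σ p(x) log₂ p(x)
  -10/47 × log₂(10/47) = 0.4750
  -7/47 × log₂(7/47) = 0.4092
  -9/47 × log₂(9/47) = 0.4566
  -8/47 × log₂(8/47) = 0.4348
  -13/47 × log₂(13/47) = 0.5128
H(X) = 2.2885 bits


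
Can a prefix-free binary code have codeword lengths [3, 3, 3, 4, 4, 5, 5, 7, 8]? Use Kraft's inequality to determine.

Kraft inequality: Σ 2^(-l_i) ≤ 1 for prefix-free code
Calculating: 2^(-3) + 2^(-3) + 2^(-3) + 2^(-4) + 2^(-4) + 2^(-5) + 2^(-5) + 2^(-7) + 2^(-8)
= 0.125 + 0.125 + 0.125 + 0.0625 + 0.0625 + 0.03125 + 0.03125 + 0.0078125 + 0.00390625
= 0.5742
Since 0.5742 ≤ 1, prefix-free code exists


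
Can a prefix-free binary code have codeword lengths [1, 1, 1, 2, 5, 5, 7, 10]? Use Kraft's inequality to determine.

Kraft inequality: Σ 2^(-l_i) ≤ 1 for prefix-free code
Calculating: 2^(-1) + 2^(-1) + 2^(-1) + 2^(-2) + 2^(-5) + 2^(-5) + 2^(-7) + 2^(-10)
= 0.5 + 0.5 + 0.5 + 0.25 + 0.03125 + 0.03125 + 0.0078125 + 0.0009765625
= 1.8213
Since 1.8213 > 1, prefix-free code does not exist


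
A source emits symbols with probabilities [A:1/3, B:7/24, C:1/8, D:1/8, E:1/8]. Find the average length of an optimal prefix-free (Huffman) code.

Huffman tree construction:
Combine smallest probabilities repeatedly
Resulting codes:
  A: 11 (length 2)
  B: 10 (length 2)
  C: 010 (length 3)
  D: 011 (length 3)
  E: 00 (length 2)
Average length = Σ p(s) × length(s) = 2.2500 bits


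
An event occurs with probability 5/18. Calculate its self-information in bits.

Information content I(x) = -log₂(p(x))
I = -log₂(5/18) = -log₂(0.2778)
I = 1.8480 bits


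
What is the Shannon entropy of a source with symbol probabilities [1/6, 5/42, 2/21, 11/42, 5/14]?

H(X) = -Σ p(x) log₂ p(x)
  -1/6 × log₂(1/6) = 0.4308
  -5/42 × log₂(5/42) = 0.3655
  -2/21 × log₂(2/21) = 0.3231
  -11/42 × log₂(11/42) = 0.5062
  -5/14 × log₂(5/14) = 0.5305
H(X) = 2.1562 bits
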